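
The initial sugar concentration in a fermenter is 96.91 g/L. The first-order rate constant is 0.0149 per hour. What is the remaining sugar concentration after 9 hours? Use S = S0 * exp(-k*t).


S = S0 * exp(-k * t)
S = 96.91 * exp(-0.0149 * 9)
S = 84.7480 g/L

84.7480 g/L


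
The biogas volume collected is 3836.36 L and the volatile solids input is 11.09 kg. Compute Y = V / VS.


Y = V / VS
= 3836.36 / 11.09
= 345.9297 L/kg VS

345.9297 L/kg VS


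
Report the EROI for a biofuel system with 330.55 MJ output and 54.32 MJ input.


EROI = E_out / E_in
= 330.55 / 54.32
= 6.0852

6.0852


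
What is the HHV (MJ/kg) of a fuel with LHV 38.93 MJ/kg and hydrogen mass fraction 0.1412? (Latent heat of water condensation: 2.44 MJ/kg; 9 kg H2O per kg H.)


HHV = LHV + H_frac * 9 * 2.44
= 38.93 + 0.1412 * 9 * 2.44
= 42.0308 MJ/kg

42.0308 MJ/kg


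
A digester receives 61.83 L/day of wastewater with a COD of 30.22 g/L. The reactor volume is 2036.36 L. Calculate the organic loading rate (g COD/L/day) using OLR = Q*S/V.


OLR = Q * S / V
= 61.83 * 30.22 / 2036.36
= 0.9176 g/L/day

0.9176 g/L/day


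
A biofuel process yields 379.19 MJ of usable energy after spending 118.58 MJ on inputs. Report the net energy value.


NEV = E_out - E_in
= 379.19 - 118.58
= 260.6100 MJ

260.6100 MJ


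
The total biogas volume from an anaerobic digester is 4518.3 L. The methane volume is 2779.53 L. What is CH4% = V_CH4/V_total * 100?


CH4% = V_CH4 / V_total * 100
= 2779.53 / 4518.3 * 100
= 61.5172%

61.5172%


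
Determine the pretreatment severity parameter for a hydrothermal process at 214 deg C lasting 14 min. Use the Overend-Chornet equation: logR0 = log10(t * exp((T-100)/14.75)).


logR0 = log10(t * exp((T - 100) / 14.75))
= log10(14 * exp((214 - 100) / 14.75))
= 4.5027

4.5027


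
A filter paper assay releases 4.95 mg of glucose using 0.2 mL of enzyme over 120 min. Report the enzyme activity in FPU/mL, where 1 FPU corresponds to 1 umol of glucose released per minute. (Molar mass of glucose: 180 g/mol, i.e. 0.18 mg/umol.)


Activity = glucose_mg / (0.18 mg/umol * V_mL * t_min)
= 4.95 / (0.18 * 0.2 * 120)
= 1.1458 FPU/mL

1.1458 FPU/mL


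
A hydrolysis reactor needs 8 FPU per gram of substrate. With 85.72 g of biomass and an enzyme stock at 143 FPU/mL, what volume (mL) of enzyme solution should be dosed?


V = dosage * m_sub / activity
V = 8 * 85.72 / 143
V = 4.7955 mL

4.7955 mL


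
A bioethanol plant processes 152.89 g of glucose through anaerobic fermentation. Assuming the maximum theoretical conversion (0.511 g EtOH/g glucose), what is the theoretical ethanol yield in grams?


Theoretical ethanol yield: m_EtOH = 0.511 * m_glucose
m_EtOH = 0.511 * 152.89 = 78.1268 g

78.1268 g


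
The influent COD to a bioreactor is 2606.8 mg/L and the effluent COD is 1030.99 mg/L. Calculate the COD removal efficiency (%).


eta = (COD_in - COD_out) / COD_in * 100
= (2606.8 - 1030.99) / 2606.8 * 100
= 60.4500%

60.4500%


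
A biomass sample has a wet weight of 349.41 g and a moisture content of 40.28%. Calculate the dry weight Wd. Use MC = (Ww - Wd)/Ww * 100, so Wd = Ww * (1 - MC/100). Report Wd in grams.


Wd = Ww * (1 - MC/100)
= 349.41 * (1 - 40.28/100)
= 208.6677 g

208.6677 g


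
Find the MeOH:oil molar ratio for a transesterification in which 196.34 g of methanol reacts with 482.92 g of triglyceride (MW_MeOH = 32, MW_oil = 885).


Molar ratio = n_MeOH / n_oil = (MeOH/32) / (oil/885) = (MeOH * 885) / (32 * oil)
= (196.34 * 885) / (32 * 482.92)
= 11.2442

11.2442


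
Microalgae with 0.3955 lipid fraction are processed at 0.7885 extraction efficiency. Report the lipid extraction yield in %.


Y = lipid_content * extraction_eff * 100
= 0.3955 * 0.7885 * 100
= 31.1852%

31.1852%


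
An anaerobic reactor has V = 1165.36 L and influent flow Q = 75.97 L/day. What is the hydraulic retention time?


HRT = V / Q
= 1165.36 / 75.97
= 15.3397 days

15.3397 days


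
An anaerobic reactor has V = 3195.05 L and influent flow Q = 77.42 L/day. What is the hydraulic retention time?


HRT = V / Q
= 3195.05 / 77.42
= 41.2691 days

41.2691 days


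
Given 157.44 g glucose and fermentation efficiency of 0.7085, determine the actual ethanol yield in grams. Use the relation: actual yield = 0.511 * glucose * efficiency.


Actual ethanol: m = 0.511 * 157.44 * 0.7085
m = 57.0001 g

57.0001 g


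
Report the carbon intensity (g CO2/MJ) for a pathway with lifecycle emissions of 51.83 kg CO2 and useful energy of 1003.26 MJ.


CI = CO2 * 1000 / E
= 51.83 * 1000 / 1003.26
= 51.6616 g CO2/MJ

51.6616 g CO2/MJ


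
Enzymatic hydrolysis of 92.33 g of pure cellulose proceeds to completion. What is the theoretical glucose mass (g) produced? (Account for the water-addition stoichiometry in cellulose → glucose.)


glucose = cellulose * 180/162
= 92.33 * 180/162
= 102.5889 g

102.5889 g


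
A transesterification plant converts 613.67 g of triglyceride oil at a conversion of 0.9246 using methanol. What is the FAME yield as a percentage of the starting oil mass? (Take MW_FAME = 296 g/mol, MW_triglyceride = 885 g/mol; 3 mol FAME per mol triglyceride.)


m_FAME = oil * conv * (3 * 296 / 885) = oil * conv * (888/885)
= 613.67 * 0.9246 * 888 / 885
= 569.3227 g
Y = m_FAME / oil * 100 = conv * (888/885) * 100
= 0.9246 * 888 / 885 * 100
= 92.77%

92.77%


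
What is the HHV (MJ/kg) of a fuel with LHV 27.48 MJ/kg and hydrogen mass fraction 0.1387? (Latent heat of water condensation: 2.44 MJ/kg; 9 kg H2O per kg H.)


HHV = LHV + H_frac * 9 * 2.44
= 27.48 + 0.1387 * 9 * 2.44
= 30.5259 MJ/kg

30.5259 MJ/kg


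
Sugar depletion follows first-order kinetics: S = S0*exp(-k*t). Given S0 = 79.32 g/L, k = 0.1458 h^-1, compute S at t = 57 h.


S = S0 * exp(-k * t)
S = 79.32 * exp(-0.1458 * 57)
S = 0.0195 g/L

0.0195 g/L


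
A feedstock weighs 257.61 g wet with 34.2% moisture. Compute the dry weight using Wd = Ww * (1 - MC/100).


Wd = Ww * (1 - MC/100)
= 257.61 * (1 - 34.2/100)
= 169.5074 g

169.5074 g


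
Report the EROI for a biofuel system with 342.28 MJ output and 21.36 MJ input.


EROI = E_out / E_in
= 342.28 / 21.36
= 16.0243

16.0243


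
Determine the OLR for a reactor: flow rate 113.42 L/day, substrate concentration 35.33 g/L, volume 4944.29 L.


OLR = Q * S / V
= 113.42 * 35.33 / 4944.29
= 0.8105 g/L/day

0.8105 g/L/day


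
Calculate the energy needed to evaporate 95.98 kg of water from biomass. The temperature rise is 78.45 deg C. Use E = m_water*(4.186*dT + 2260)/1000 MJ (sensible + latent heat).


E = m_water * (4.186 * dT + 2260) / 1000
= 95.98 * (4.186 * 78.45 + 2260) / 1000
= 248.4338 MJ

248.4338 MJ


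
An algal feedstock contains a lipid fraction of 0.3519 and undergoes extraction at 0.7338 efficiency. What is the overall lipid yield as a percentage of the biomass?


Y = lipid_content * extraction_eff * 100
= 0.3519 * 0.7338 * 100
= 25.8224%

25.8224%


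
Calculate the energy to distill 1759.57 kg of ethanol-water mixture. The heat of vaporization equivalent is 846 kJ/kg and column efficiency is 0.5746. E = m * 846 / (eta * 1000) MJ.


E = m * 846 / (eta * 1000)
= 1759.57 * 846 / (0.5746 * 1000)
= 2590.6652 MJ

2590.6652 MJ


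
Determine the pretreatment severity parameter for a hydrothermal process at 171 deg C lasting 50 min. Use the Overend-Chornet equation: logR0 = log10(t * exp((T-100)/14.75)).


logR0 = log10(t * exp((T - 100) / 14.75))
= log10(50 * exp((171 - 100) / 14.75))
= 3.7895

3.7895


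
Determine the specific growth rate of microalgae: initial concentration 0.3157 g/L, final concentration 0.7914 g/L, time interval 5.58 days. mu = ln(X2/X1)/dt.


mu = ln(X2/X1) / dt
= ln(0.7914/0.3157) / 5.58
= 0.1647 per day

0.1647 per day


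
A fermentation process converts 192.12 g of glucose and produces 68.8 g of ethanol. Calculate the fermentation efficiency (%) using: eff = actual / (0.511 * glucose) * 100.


Fermentation efficiency = (actual / (0.511 * glucose)) * 100
= (68.8 / (0.511 * 192.12)) * 100
= 70.0801%

70.0801%


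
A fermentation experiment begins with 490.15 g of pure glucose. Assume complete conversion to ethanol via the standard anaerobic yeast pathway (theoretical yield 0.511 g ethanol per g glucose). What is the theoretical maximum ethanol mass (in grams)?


Theoretical ethanol yield: m_EtOH = 0.511 * m_glucose
m_EtOH = 0.511 * 490.15 = 250.4666 g

250.4666 g


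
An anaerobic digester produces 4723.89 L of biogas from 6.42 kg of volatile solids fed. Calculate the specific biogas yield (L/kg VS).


Y = V / VS
= 4723.89 / 6.42
= 735.8084 L/kg VS

735.8084 L/kg VS


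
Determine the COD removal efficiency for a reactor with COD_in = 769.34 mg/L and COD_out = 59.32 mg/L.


eta = (COD_in - COD_out) / COD_in * 100
= (769.34 - 59.32) / 769.34 * 100
= 92.2895%

92.2895%


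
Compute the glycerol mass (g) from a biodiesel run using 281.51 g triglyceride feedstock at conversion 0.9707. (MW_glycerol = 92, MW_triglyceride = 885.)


glycerol = oil * conv * (92/885)
= 281.51 * 0.9707 * 92 / 885
= 28.4069 g

28.4069 g


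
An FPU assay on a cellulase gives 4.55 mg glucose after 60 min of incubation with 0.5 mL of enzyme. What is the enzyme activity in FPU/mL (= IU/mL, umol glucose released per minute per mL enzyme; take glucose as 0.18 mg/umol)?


Activity = glucose_mg / (0.18 mg/umol * V_mL * t_min)
= 4.55 / (0.18 * 0.5 * 60)
= 0.8426 FPU/mL

0.8426 FPU/mL


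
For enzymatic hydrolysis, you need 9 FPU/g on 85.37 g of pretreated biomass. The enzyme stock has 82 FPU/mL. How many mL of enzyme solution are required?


V = dosage * m_sub / activity
V = 9 * 85.37 / 82
V = 9.3699 mL

9.3699 mL


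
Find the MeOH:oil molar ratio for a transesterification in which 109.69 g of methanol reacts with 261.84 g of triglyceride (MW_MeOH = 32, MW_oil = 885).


Molar ratio = n_MeOH / n_oil = (MeOH/32) / (oil/885) = (MeOH * 885) / (32 * oil)
= (109.69 * 885) / (32 * 261.84)
= 11.5858

11.5858


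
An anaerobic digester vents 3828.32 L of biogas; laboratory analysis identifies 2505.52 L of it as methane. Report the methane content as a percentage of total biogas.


CH4% = V_CH4 / V_total * 100
= 2505.52 / 3828.32 * 100
= 65.4470%

65.4470%


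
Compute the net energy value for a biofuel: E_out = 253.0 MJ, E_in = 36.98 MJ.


NEV = E_out - E_in
= 253.0 - 36.98
= 216.0200 MJ

216.0200 MJ


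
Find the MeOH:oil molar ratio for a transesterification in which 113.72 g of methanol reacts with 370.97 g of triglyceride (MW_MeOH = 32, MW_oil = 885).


Molar ratio = n_MeOH / n_oil = (MeOH/32) / (oil/885) = (MeOH * 885) / (32 * oil)
= (113.72 * 885) / (32 * 370.97)
= 8.4780

8.4780


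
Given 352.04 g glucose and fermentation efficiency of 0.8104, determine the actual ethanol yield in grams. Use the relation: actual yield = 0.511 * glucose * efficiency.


Actual ethanol: m = 0.511 * 352.04 * 0.8104
m = 145.7848 g

145.7848 g


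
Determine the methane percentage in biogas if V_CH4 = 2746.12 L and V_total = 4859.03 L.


CH4% = V_CH4 / V_total * 100
= 2746.12 / 4859.03 * 100
= 56.5158%

56.5158%


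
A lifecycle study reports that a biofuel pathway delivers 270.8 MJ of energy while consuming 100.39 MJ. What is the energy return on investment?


EROI = E_out / E_in
= 270.8 / 100.39
= 2.6975

2.6975


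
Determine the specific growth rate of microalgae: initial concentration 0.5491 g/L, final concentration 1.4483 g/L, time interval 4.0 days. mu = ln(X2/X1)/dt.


mu = ln(X2/X1) / dt
= ln(1.4483/0.5491) / 4.0
= 0.2425 per day

0.2425 per day


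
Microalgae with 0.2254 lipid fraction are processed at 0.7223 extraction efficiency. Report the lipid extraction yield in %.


Y = lipid_content * extraction_eff * 100
= 0.2254 * 0.7223 * 100
= 16.2806%

16.2806%


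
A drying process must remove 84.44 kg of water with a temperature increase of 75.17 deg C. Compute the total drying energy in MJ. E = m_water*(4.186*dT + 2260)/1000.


E = m_water * (4.186 * dT + 2260) / 1000
= 84.44 * (4.186 * 75.17 + 2260) / 1000
= 217.4044 MJ

217.4044 MJ


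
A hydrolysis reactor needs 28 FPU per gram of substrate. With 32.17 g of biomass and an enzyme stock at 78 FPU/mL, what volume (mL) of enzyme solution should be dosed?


V = dosage * m_sub / activity
V = 28 * 32.17 / 78
V = 11.5482 mL

11.5482 mL


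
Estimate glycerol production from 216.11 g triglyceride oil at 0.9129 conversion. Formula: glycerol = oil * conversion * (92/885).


glycerol = oil * conv * (92/885)
= 216.11 * 0.9129 * 92 / 885
= 20.5089 g

20.5089 g


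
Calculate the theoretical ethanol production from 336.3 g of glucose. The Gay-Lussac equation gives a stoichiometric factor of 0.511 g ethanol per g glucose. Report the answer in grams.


Theoretical ethanol yield: m_EtOH = 0.511 * m_glucose
m_EtOH = 0.511 * 336.3 = 171.8493 g

171.8493 g


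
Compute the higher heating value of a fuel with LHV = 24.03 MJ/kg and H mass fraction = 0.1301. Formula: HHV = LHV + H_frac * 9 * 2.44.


HHV = LHV + H_frac * 9 * 2.44
= 24.03 + 0.1301 * 9 * 2.44
= 26.8870 MJ/kg

26.8870 MJ/kg


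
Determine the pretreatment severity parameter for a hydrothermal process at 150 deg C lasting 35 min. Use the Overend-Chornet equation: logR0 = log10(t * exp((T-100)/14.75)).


logR0 = log10(t * exp((T - 100) / 14.75))
= log10(35 * exp((150 - 100) / 14.75))
= 3.0163

3.0163


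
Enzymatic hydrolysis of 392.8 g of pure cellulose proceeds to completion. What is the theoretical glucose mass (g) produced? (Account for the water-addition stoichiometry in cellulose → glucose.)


glucose = cellulose * 180/162
= 392.8 * 180/162
= 436.4444 g

436.4444 g


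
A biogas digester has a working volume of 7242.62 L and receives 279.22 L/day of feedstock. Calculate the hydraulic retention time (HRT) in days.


HRT = V / Q
= 7242.62 / 279.22
= 25.9388 days

25.9388 days


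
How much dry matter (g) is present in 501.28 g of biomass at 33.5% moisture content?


Wd = Ww * (1 - MC/100)
= 501.28 * (1 - 33.5/100)
= 333.3512 g

333.3512 g


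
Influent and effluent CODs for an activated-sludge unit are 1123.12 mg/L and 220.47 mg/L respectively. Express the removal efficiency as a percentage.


eta = (COD_in - COD_out) / COD_in * 100
= (1123.12 - 220.47) / 1123.12 * 100
= 80.3699%

80.3699%


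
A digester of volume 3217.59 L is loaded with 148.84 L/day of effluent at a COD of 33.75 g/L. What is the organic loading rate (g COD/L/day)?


OLR = Q * S / V
= 148.84 * 33.75 / 3217.59
= 1.5612 g/L/day

1.5612 g/L/day


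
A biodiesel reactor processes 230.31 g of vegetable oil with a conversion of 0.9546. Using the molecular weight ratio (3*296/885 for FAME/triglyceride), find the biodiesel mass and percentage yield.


m_FAME = oil * conv * (3 * 296 / 885) = oil * conv * (888/885)
= 230.31 * 0.9546 * 888 / 885
= 220.5992 g
Y = m_FAME / oil * 100 = conv * (888/885) * 100
= 0.9546 * 888 / 885 * 100
= 95.78%

220.5992 g FAME; Y = 95.78%


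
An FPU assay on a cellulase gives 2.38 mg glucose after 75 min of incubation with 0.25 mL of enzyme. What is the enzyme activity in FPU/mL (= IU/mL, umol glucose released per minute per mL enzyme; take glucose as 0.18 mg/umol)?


Activity = glucose_mg / (0.18 mg/umol * V_mL * t_min)
= 2.38 / (0.18 * 0.25 * 75)
= 0.7052 FPU/mL

0.7052 FPU/mL


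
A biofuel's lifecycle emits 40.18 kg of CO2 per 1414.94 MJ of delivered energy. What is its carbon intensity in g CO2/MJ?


CI = CO2 * 1000 / E
= 40.18 * 1000 / 1414.94
= 28.3970 g CO2/MJ

28.3970 g CO2/MJ


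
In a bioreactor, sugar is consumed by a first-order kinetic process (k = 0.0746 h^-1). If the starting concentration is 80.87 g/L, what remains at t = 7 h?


S = S0 * exp(-k * t)
S = 80.87 * exp(-0.0746 * 7)
S = 47.9732 g/L

47.9732 g/L


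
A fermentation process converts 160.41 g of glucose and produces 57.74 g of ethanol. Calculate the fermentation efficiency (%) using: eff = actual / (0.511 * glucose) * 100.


Fermentation efficiency = (actual / (0.511 * glucose)) * 100
= (57.74 / (0.511 * 160.41)) * 100
= 70.4408%

70.4408%


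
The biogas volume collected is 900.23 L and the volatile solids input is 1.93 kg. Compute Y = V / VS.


Y = V / VS
= 900.23 / 1.93
= 466.4404 L/kg VS

466.4404 L/kg VS


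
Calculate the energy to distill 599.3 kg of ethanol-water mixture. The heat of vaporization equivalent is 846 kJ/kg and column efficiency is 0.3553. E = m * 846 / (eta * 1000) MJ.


E = m * 846 / (eta * 1000)
= 599.3 * 846 / (0.3553 * 1000)
= 1426.9851 MJ

1426.9851 MJ


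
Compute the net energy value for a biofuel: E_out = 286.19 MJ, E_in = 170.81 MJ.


NEV = E_out - E_in
= 286.19 - 170.81
= 115.3800 MJ

115.3800 MJ


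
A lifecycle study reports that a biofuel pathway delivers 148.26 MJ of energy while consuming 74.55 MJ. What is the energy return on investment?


EROI = E_out / E_in
= 148.26 / 74.55
= 1.9887

1.9887


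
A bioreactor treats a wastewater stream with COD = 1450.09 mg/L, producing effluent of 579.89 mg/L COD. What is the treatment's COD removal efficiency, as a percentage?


eta = (COD_in - COD_out) / COD_in * 100
= (1450.09 - 579.89) / 1450.09 * 100
= 60.0101%

60.0101%


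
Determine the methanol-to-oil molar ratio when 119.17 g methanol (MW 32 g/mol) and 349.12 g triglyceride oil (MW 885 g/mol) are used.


Molar ratio = n_MeOH / n_oil = (MeOH/32) / (oil/885) = (MeOH * 885) / (32 * oil)
= (119.17 * 885) / (32 * 349.12)
= 9.4403

9.4403


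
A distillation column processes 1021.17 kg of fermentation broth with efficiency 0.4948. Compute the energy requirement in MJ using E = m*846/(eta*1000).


E = m * 846 / (eta * 1000)
= 1021.17 * 846 / (0.4948 * 1000)
= 1745.9778 MJ

1745.9778 MJ


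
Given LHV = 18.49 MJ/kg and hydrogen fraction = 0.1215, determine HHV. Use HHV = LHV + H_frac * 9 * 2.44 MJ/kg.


HHV = LHV + H_frac * 9 * 2.44
= 18.49 + 0.1215 * 9 * 2.44
= 21.1581 MJ/kg

21.1581 MJ/kg


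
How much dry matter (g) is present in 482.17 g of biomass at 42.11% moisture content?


Wd = Ww * (1 - MC/100)
= 482.17 * (1 - 42.11/100)
= 279.1282 g

279.1282 g


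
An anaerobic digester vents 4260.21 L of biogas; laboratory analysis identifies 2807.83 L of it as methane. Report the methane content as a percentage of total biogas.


CH4% = V_CH4 / V_total * 100
= 2807.83 / 4260.21 * 100
= 65.9083%

65.9083%


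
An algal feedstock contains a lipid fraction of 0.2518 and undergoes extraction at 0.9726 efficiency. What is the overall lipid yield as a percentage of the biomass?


Y = lipid_content * extraction_eff * 100
= 0.2518 * 0.9726 * 100
= 24.4901%

24.4901%


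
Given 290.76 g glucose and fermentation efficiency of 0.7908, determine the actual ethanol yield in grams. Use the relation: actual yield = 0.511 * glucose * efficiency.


Actual ethanol: m = 0.511 * 290.76 * 0.7908
m = 117.4958 g

117.4958 g


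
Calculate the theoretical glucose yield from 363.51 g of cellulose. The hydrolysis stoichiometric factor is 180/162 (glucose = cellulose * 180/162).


glucose = cellulose * 180/162
= 363.51 * 180/162
= 403.9000 g

403.9000 g


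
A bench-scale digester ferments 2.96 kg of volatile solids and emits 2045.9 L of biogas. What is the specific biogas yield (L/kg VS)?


Y = V / VS
= 2045.9 / 2.96
= 691.1824 L/kg VS

691.1824 L/kg VS


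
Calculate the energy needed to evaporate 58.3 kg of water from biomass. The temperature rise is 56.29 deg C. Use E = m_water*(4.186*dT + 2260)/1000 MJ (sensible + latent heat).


E = m_water * (4.186 * dT + 2260) / 1000
= 58.3 * (4.186 * 56.29 + 2260) / 1000
= 145.4952 MJ

145.4952 MJ


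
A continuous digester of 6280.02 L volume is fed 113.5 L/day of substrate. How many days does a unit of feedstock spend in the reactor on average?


HRT = V / Q
= 6280.02 / 113.5
= 55.3306 days

55.3306 days


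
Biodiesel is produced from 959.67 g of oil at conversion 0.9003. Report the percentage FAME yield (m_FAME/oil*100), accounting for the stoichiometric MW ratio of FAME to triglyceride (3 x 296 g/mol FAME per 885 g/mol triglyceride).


m_FAME = oil * conv * (3 * 296 / 885) = oil * conv * (888/885)
= 959.67 * 0.9003 * 888 / 885
= 866.9197 g
Y = m_FAME / oil * 100 = conv * (888/885) * 100
= 0.9003 * 888 / 885 * 100
= 90.34%

90.34%


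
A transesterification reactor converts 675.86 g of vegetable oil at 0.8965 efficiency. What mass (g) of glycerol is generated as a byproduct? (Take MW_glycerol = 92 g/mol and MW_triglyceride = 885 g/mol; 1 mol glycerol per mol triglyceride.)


glycerol = oil * conv * (92/885)
= 675.86 * 0.8965 * 92 / 885
= 62.9871 g

62.9871 g


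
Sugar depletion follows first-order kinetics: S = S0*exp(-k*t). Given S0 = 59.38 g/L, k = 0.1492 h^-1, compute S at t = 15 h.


S = S0 * exp(-k * t)
S = 59.38 * exp(-0.1492 * 15)
S = 6.3342 g/L

6.3342 g/L


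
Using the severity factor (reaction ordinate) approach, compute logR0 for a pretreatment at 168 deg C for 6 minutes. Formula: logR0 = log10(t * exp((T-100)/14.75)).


logR0 = log10(t * exp((T - 100) / 14.75))
= log10(6 * exp((168 - 100) / 14.75))
= 2.7803

2.7803


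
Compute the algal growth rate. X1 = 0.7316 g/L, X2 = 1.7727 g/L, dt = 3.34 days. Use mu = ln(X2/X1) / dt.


mu = ln(X2/X1) / dt
= ln(1.7727/0.7316) / 3.34
= 0.2650 per day

0.2650 per day


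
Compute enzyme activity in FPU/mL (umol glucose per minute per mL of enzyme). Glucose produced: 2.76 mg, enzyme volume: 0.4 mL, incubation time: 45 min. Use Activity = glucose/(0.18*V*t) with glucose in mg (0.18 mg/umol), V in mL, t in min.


Activity = glucose_mg / (0.18 mg/umol * V_mL * t_min)
= 2.76 / (0.18 * 0.4 * 45)
= 0.8519 FPU/mL

0.8519 FPU/mL


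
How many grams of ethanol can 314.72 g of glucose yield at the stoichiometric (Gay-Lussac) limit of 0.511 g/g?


Theoretical ethanol yield: m_EtOH = 0.511 * m_glucose
m_EtOH = 0.511 * 314.72 = 160.8219 g

160.8219 g


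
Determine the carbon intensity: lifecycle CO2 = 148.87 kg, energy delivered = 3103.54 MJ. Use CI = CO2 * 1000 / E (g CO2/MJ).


CI = CO2 * 1000 / E
= 148.87 * 1000 / 3103.54
= 47.9678 g CO2/MJ

47.9678 g CO2/MJ


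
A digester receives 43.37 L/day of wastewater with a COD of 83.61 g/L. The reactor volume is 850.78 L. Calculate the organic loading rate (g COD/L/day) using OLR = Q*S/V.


OLR = Q * S / V
= 43.37 * 83.61 / 850.78
= 4.2622 g/L/day

4.2622 g/L/day


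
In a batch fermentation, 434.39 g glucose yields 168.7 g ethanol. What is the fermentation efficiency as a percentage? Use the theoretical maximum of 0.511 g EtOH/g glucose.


Fermentation efficiency = (actual / (0.511 * glucose)) * 100
= (168.7 / (0.511 * 434.39)) * 100
= 76.0001%

76.0001%


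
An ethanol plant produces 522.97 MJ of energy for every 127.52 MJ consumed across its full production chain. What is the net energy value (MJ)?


NEV = E_out - E_in
= 522.97 - 127.52
= 395.4500 MJ

395.4500 MJ


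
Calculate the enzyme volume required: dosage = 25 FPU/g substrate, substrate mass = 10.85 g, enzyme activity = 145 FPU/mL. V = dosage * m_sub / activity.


V = dosage * m_sub / activity
V = 25 * 10.85 / 145
V = 1.8707 mL

1.8707 mL


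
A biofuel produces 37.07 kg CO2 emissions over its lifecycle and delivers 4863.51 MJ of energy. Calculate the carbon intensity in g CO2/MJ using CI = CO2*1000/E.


CI = CO2 * 1000 / E
= 37.07 * 1000 / 4863.51
= 7.6221 g CO2/MJ

7.6221 g CO2/MJ


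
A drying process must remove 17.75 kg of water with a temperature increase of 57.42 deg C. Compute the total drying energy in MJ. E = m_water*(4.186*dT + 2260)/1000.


E = m_water * (4.186 * dT + 2260) / 1000
= 17.75 * (4.186 * 57.42 + 2260) / 1000
= 44.3814 MJ

44.3814 MJ


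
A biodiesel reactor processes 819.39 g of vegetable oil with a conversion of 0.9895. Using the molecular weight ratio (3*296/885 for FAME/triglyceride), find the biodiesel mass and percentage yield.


m_FAME = oil * conv * (3 * 296 / 885) = oil * conv * (888/885)
= 819.39 * 0.9895 * 888 / 885
= 813.5348 g
Y = m_FAME / oil * 100 = conv * (888/885) * 100
= 0.9895 * 888 / 885 * 100
= 99.29%

813.5348 g FAME; Y = 99.29%


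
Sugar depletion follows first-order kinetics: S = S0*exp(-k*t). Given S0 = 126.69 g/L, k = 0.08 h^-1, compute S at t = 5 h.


S = S0 * exp(-k * t)
S = 126.69 * exp(-0.08 * 5)
S = 84.9228 g/L

84.9228 g/L


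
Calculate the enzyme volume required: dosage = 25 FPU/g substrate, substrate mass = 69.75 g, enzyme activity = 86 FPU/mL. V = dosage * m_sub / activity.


V = dosage * m_sub / activity
V = 25 * 69.75 / 86
V = 20.2762 mL

20.2762 mL


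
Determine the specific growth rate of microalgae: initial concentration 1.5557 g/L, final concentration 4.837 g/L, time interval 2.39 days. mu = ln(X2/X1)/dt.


mu = ln(X2/X1) / dt
= ln(4.837/1.5557) / 2.39
= 0.4746 per day

0.4746 per day


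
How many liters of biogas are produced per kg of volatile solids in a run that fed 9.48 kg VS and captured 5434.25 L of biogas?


Y = V / VS
= 5434.25 / 9.48
= 573.2331 L/kg VS

573.2331 L/kg VS


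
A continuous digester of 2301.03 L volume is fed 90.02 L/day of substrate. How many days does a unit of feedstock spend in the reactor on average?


HRT = V / Q
= 2301.03 / 90.02
= 25.5613 days

25.5613 days


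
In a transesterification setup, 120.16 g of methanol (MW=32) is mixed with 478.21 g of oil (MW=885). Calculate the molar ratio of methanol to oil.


Molar ratio = n_MeOH / n_oil = (MeOH/32) / (oil/885) = (MeOH * 885) / (32 * oil)
= (120.16 * 885) / (32 * 478.21)
= 6.9492

6.9492


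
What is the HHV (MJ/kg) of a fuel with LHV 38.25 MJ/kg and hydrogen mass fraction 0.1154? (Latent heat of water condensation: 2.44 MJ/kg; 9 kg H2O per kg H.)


HHV = LHV + H_frac * 9 * 2.44
= 38.25 + 0.1154 * 9 * 2.44
= 40.7842 MJ/kg

40.7842 MJ/kg


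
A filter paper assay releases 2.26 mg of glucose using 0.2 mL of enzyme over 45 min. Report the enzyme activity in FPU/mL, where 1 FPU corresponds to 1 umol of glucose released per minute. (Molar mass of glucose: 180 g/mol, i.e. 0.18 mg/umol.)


Activity = glucose_mg / (0.18 mg/umol * V_mL * t_min)
= 2.26 / (0.18 * 0.2 * 45)
= 1.3951 FPU/mL

1.3951 FPU/mL


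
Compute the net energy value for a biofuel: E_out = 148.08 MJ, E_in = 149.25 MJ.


NEV = E_out - E_in
= 148.08 - 149.25
= -1.1700 MJ

-1.1700 MJ


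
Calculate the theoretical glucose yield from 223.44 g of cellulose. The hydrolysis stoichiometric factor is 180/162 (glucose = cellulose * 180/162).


glucose = cellulose * 180/162
= 223.44 * 180/162
= 248.2667 g

248.2667 g


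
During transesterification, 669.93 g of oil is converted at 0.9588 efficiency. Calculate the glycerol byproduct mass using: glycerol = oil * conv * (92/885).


glycerol = oil * conv * (92/885)
= 669.93 * 0.9588 * 92 / 885
= 66.7732 g

66.7732 g


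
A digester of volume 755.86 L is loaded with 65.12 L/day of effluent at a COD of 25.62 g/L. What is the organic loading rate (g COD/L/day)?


OLR = Q * S / V
= 65.12 * 25.62 / 755.86
= 2.2073 g/L/day

2.2073 g/L/day


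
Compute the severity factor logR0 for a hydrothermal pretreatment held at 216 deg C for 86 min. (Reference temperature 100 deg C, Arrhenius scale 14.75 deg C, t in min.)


logR0 = log10(t * exp((T - 100) / 14.75))
= log10(86 * exp((216 - 100) / 14.75))
= 5.3500

5.3500


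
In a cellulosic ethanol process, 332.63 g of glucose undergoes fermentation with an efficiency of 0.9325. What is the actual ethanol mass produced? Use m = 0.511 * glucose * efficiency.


Actual ethanol: m = 0.511 * 332.63 * 0.9325
m = 158.5007 g

158.5007 g


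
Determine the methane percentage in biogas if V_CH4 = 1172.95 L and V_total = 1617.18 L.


CH4% = V_CH4 / V_total * 100
= 1172.95 / 1617.18 * 100
= 72.5306%

72.5306%


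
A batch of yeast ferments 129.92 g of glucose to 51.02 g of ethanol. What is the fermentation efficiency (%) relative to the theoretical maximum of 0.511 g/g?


Fermentation efficiency = (actual / (0.511 * glucose)) * 100
= (51.02 / (0.511 * 129.92)) * 100
= 76.8499%

76.8499%


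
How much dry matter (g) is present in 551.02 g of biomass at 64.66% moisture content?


Wd = Ww * (1 - MC/100)
= 551.02 * (1 - 64.66/100)
= 194.7305 g

194.7305 g


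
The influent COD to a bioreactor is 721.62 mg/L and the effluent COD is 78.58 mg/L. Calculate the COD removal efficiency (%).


eta = (COD_in - COD_out) / COD_in * 100
= (721.62 - 78.58) / 721.62 * 100
= 89.1106%

89.1106%


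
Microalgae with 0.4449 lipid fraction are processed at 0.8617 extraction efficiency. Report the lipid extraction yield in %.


Y = lipid_content * extraction_eff * 100
= 0.4449 * 0.8617 * 100
= 38.3370%

38.3370%


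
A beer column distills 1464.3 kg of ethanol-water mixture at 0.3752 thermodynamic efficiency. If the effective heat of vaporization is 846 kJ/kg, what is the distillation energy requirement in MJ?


E = m * 846 / (eta * 1000)
= 1464.3 * 846 / (0.3752 * 1000)
= 3301.6999 MJ

3301.6999 MJ


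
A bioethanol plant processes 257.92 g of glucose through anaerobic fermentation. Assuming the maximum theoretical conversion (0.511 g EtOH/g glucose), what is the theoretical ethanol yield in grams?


Theoretical ethanol yield: m_EtOH = 0.511 * m_glucose
m_EtOH = 0.511 * 257.92 = 131.7971 g

131.7971 g


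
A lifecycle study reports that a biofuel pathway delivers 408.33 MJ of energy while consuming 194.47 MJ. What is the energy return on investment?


EROI = E_out / E_in
= 408.33 / 194.47
= 2.0997

2.0997


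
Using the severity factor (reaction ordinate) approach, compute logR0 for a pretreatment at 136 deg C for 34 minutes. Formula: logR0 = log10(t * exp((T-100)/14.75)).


logR0 = log10(t * exp((T - 100) / 14.75))
= log10(34 * exp((136 - 100) / 14.75))
= 2.5915

2.5915


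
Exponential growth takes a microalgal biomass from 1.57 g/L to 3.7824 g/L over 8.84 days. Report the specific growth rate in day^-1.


mu = ln(X2/X1) / dt
= ln(3.7824/1.57) / 8.84
= 0.0995 per day

0.0995 per day


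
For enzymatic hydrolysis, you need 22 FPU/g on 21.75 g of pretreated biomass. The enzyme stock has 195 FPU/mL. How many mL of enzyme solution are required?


V = dosage * m_sub / activity
V = 22 * 21.75 / 195
V = 2.4538 mL

2.4538 mL


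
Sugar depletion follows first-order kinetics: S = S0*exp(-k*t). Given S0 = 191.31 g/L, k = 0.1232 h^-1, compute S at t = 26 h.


S = S0 * exp(-k * t)
S = 191.31 * exp(-0.1232 * 26)
S = 7.7733 g/L

7.7733 g/L


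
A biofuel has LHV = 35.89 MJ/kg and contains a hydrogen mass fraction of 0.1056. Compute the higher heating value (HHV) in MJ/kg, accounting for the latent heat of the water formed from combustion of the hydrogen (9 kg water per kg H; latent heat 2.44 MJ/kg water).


HHV = LHV + H_frac * 9 * 2.44
= 35.89 + 0.1056 * 9 * 2.44
= 38.2090 MJ/kg

38.2090 MJ/kg


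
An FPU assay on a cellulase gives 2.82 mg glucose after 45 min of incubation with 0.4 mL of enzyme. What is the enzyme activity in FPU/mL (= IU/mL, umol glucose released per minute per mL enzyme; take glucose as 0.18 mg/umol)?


Activity = glucose_mg / (0.18 mg/umol * V_mL * t_min)
= 2.82 / (0.18 * 0.4 * 45)
= 0.8704 FPU/mL

0.8704 FPU/mL


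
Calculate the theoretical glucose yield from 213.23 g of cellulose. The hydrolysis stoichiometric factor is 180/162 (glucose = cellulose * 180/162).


glucose = cellulose * 180/162
= 213.23 * 180/162
= 236.9222 g

236.9222 g


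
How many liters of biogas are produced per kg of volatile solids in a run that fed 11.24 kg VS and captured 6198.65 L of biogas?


Y = V / VS
= 6198.65 / 11.24
= 551.4813 L/kg VS

551.4813 L/kg VS


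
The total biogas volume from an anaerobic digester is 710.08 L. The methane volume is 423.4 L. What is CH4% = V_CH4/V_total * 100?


CH4% = V_CH4 / V_total * 100
= 423.4 / 710.08 * 100
= 59.6271%

59.6271%


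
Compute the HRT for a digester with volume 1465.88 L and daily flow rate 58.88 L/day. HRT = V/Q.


HRT = V / Q
= 1465.88 / 58.88
= 24.8961 days

24.8961 days


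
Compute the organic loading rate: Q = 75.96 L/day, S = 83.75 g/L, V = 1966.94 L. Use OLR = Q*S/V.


OLR = Q * S / V
= 75.96 * 83.75 / 1966.94
= 3.2343 g/L/day

3.2343 g/L/day


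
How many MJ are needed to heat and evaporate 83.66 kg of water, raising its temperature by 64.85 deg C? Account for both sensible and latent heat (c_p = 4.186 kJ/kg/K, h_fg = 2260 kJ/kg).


E = m_water * (4.186 * dT + 2260) / 1000
= 83.66 * (4.186 * 64.85 + 2260) / 1000
= 211.7821 MJ

211.7821 MJ


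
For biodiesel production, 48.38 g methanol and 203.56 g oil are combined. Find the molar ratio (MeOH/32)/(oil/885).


Molar ratio = n_MeOH / n_oil = (MeOH/32) / (oil/885) = (MeOH * 885) / (32 * oil)
= (48.38 * 885) / (32 * 203.56)
= 6.5730

6.5730


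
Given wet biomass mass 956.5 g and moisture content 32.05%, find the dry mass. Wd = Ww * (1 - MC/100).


Wd = Ww * (1 - MC/100)
= 956.5 * (1 - 32.05/100)
= 649.9417 g

649.9417 g


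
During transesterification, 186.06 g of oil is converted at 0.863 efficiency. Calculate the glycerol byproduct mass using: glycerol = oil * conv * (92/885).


glycerol = oil * conv * (92/885)
= 186.06 * 0.863 * 92 / 885
= 16.6920 g

16.6920 g


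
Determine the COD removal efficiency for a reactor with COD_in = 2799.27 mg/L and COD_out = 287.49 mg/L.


eta = (COD_in - COD_out) / COD_in * 100
= (2799.27 - 287.49) / 2799.27 * 100
= 89.7298%

89.7298%


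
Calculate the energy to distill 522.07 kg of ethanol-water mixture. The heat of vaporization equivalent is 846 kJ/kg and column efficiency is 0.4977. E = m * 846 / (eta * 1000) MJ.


E = m * 846 / (eta * 1000)
= 522.07 * 846 / (0.4977 * 1000)
= 887.4246 MJ

887.4246 MJ


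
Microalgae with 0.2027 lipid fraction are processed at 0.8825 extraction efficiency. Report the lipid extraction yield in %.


Y = lipid_content * extraction_eff * 100
= 0.2027 * 0.8825 * 100
= 17.8883%

17.8883%


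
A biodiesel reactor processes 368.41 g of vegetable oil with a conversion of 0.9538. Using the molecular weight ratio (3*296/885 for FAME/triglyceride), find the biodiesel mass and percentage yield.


m_FAME = oil * conv * (3 * 296 / 885) = oil * conv * (888/885)
= 368.41 * 0.9538 * 888 / 885
= 352.5806 g
Y = m_FAME / oil * 100 = conv * (888/885) * 100
= 0.9538 * 888 / 885 * 100
= 95.70%

352.5806 g FAME; Y = 95.70%


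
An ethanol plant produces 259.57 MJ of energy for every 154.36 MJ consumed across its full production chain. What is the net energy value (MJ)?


NEV = E_out - E_in
= 259.57 - 154.36
= 105.2100 MJ

105.2100 MJ


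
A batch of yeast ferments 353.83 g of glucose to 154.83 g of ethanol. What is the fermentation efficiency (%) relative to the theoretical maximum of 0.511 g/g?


Fermentation efficiency = (actual / (0.511 * glucose)) * 100
= (154.83 / (0.511 * 353.83)) * 100
= 85.6327%

85.6327%


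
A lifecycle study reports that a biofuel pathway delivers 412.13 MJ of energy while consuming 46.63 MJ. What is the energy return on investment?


EROI = E_out / E_in
= 412.13 / 46.63
= 8.8383

8.8383


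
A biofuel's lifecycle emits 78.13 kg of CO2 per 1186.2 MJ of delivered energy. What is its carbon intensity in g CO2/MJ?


CI = CO2 * 1000 / E
= 78.13 * 1000 / 1186.2
= 65.8658 g CO2/MJ

65.8658 g CO2/MJ


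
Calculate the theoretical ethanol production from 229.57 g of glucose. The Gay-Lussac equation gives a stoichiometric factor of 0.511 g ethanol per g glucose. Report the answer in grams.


Theoretical ethanol yield: m_EtOH = 0.511 * m_glucose
m_EtOH = 0.511 * 229.57 = 117.3103 g

117.3103 g


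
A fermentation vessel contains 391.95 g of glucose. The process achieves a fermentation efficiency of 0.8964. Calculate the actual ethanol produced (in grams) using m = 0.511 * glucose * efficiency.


Actual ethanol: m = 0.511 * 391.95 * 0.8964
m = 179.5368 g

179.5368 g


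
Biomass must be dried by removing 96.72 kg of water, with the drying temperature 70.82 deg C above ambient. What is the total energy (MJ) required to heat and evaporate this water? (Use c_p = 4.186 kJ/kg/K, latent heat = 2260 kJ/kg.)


E = m_water * (4.186 * dT + 2260) / 1000
= 96.72 * (4.186 * 70.82 + 2260) / 1000
= 247.2601 MJ

247.2601 MJ


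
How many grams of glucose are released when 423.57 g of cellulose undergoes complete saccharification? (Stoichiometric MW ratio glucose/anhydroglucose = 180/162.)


glucose = cellulose * 180/162
= 423.57 * 180/162
= 470.6333 g

470.6333 g


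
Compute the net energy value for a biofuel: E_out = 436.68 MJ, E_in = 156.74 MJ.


NEV = E_out - E_in
= 436.68 - 156.74
= 279.9400 MJ

279.9400 MJ


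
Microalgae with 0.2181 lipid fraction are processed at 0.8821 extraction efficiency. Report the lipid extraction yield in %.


Y = lipid_content * extraction_eff * 100
= 0.2181 * 0.8821 * 100
= 19.2386%

19.2386%


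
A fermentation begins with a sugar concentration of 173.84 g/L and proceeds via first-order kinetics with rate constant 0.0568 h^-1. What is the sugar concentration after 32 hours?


S = S0 * exp(-k * t)
S = 173.84 * exp(-0.0568 * 32)
S = 28.2342 g/L

28.2342 g/L


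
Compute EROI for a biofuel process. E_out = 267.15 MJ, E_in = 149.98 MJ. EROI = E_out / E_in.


EROI = E_out / E_in
= 267.15 / 149.98
= 1.7812

1.7812


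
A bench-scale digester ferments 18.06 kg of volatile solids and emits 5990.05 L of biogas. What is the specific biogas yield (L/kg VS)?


Y = V / VS
= 5990.05 / 18.06
= 331.6750 L/kg VS

331.6750 L/kg VS


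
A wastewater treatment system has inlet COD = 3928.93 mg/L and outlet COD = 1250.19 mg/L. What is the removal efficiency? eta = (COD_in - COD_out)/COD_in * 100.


eta = (COD_in - COD_out) / COD_in * 100
= (3928.93 - 1250.19) / 3928.93 * 100
= 68.1799%

68.1799%


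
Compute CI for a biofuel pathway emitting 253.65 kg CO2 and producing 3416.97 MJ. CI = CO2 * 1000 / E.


CI = CO2 * 1000 / E
= 253.65 * 1000 / 3416.97
= 74.2324 g CO2/MJ

74.2324 g CO2/MJ


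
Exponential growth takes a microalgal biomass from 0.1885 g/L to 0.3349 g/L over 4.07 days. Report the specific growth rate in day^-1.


mu = ln(X2/X1) / dt
= ln(0.3349/0.1885) / 4.07
= 0.1412 per day

0.1412 per day


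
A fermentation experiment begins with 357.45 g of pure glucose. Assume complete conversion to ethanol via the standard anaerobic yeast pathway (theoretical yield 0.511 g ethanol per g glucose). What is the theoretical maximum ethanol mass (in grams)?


Theoretical ethanol yield: m_EtOH = 0.511 * m_glucose
m_EtOH = 0.511 * 357.45 = 182.6569 g

182.6569 g


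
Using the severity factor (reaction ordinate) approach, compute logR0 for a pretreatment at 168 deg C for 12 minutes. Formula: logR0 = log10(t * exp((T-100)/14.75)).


logR0 = log10(t * exp((T - 100) / 14.75))
= log10(12 * exp((168 - 100) / 14.75))
= 3.0814

3.0814


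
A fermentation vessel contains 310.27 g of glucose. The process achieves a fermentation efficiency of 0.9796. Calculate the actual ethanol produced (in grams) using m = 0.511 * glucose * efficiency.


Actual ethanol: m = 0.511 * 310.27 * 0.9796
m = 155.3136 g

155.3136 g


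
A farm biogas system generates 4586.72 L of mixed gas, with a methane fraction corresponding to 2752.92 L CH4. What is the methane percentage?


CH4% = V_CH4 / V_total * 100
= 2752.92 / 4586.72 * 100
= 60.0194%

60.0194%


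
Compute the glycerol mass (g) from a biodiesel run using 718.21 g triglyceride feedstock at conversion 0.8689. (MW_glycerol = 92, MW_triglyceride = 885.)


glycerol = oil * conv * (92/885)
= 718.21 * 0.8689 * 92 / 885
= 64.8733 g

64.8733 g


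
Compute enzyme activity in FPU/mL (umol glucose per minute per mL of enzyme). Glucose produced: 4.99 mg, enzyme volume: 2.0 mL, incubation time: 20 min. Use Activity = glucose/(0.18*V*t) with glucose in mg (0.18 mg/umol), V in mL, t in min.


Activity = glucose_mg / (0.18 mg/umol * V_mL * t_min)
= 4.99 / (0.18 * 2.0 * 20)
= 0.6931 FPU/mL

0.6931 FPU/mL
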